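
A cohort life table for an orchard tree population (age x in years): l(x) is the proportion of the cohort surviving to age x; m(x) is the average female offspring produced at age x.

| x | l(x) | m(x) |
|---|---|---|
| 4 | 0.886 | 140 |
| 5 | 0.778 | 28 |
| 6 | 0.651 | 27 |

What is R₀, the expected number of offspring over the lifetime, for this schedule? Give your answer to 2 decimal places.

163.40

R₀ = Σ l(x) m(x):
  age 4: 0.886 × 140 = 124.0400
  age 5: 0.778 × 28 = 21.7840
  age 6: 0.651 × 27 = 17.5770
R₀ = 124.0400 + 21.7840 + 17.5770 = 163.4010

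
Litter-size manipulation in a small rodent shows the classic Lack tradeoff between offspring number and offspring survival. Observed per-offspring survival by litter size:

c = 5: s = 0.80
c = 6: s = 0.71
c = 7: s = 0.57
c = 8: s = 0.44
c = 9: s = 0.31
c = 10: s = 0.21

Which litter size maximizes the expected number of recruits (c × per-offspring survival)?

6

Expected recruits = c × s(c):
  c=5: 5 × 0.80 = 4.000
  c=6: 6 × 0.71 = 4.260
  c=7: 7 × 0.57 = 3.990
  c=8: 8 × 0.44 = 3.520
  c=9: 9 × 0.31 = 2.790
  c=10: 10 × 0.21 = 2.100
Maximum at c = 6 (4.260 recruits).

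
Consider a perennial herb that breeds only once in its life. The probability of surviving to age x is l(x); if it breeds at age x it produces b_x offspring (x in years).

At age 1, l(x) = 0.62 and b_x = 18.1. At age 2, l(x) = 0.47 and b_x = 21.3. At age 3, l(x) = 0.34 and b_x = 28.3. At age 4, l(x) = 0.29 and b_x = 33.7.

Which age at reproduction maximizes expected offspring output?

Expected offspring if breeding at age x = l(x) × b_x:
  age 1: 0.62 × 18.1 = 11.222
  age 2: 0.47 × 21.3 = 10.011
  age 3: 0.34 × 28.3 = 9.622
  age 4: 0.29 × 33.7 = 9.773
Maximum at age 1 (11.222).

1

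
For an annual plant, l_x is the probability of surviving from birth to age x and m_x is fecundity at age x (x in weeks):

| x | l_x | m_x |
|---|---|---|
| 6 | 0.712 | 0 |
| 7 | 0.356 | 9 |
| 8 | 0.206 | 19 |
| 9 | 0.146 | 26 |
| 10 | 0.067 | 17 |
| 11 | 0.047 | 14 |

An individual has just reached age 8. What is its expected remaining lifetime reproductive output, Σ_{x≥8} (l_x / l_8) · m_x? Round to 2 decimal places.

l_8 = 0.206. Conditional survival from age 8 to x is l_x / l_8.
  x=8: (0.206/0.206) × 19 = 19.0000
  x=9: (0.146/0.206) × 26 = 18.4272
  x=10: (0.067/0.206) × 17 = 5.5291
  x=11: (0.047/0.206) × 14 = 3.1942
Sum = 19.0000 + 18.4272 + 5.5291 + 3.1942 = 46.1505

46.15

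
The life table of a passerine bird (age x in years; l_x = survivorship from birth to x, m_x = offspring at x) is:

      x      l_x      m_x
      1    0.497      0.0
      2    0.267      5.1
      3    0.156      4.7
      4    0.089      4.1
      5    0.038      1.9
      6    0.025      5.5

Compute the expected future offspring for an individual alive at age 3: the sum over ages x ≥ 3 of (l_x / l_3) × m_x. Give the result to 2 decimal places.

l_3 = 0.156. Conditional survival from age 3 to x is l_x / l_3.
  x=3: (0.156/0.156) × 4.7 = 4.7000
  x=4: (0.089/0.156) × 4.1 = 2.3391
  x=5: (0.038/0.156) × 1.9 = 0.4628
  x=6: (0.025/0.156) × 5.5 = 0.8814
Sum = 4.7000 + 2.3391 + 0.4628 + 0.8814 = 8.3833

8.38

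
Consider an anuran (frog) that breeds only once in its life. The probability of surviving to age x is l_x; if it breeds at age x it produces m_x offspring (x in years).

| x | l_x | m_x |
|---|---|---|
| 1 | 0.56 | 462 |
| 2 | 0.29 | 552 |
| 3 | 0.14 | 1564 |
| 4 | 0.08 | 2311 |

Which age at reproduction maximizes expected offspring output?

1

Expected offspring if breeding at age x = l_x × m_x:
  age 1: 0.56 × 462 = 258.720
  age 2: 0.29 × 552 = 160.080
  age 3: 0.14 × 1564 = 218.960
  age 4: 0.08 × 2311 = 184.880
Maximum at age 1 (258.720).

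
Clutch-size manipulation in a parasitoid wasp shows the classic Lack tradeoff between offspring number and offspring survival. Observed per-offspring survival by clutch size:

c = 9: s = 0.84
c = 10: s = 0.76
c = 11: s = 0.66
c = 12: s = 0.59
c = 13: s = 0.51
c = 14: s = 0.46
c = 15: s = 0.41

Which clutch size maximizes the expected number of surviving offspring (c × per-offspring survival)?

10

Expected surviving offspring = c × s(c):
  c=9: 9 × 0.84 = 7.560
  c=10: 10 × 0.76 = 7.600
  c=11: 11 × 0.66 = 7.260
  c=12: 12 × 0.59 = 7.080
  c=13: 13 × 0.51 = 6.630
  c=14: 14 × 0.46 = 6.440
  c=15: 15 × 0.41 = 6.150
Maximum at c = 10 (7.600 surviving offspring).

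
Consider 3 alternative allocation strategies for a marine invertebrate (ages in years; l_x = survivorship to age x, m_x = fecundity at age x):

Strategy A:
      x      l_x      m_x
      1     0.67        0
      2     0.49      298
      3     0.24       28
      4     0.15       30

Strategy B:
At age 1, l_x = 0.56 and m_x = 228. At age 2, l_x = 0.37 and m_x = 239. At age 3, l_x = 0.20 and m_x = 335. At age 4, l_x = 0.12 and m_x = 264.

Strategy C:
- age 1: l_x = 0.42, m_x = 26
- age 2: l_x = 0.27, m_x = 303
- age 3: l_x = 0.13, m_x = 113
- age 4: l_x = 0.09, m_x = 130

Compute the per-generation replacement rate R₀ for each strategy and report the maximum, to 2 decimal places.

314.79

Strategy A: R₀ = 0.67×0 + 0.49×298 + 0.24×28 + 0.15×30 = 157.2400
Strategy B: R₀ = 0.56×228 + 0.37×239 + 0.20×335 + 0.12×264 = 314.7900
Strategy C: R₀ = 0.42×26 + 0.27×303 + 0.13×113 + 0.09×130 = 119.1200
Highest R₀: strategy B with 314.7900.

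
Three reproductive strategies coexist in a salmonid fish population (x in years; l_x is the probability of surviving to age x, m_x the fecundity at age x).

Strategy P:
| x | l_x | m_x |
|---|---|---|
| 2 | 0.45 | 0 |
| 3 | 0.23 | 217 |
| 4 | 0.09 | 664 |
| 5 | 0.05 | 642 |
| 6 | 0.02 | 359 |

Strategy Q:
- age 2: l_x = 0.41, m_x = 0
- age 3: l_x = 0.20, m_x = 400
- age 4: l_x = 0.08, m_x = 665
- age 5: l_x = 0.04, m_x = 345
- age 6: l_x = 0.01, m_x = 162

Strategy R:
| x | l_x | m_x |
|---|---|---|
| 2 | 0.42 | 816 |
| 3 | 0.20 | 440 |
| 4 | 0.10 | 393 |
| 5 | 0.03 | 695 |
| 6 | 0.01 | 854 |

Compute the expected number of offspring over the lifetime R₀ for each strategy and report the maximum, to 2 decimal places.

Strategy P: R₀ = 0.45×0 + 0.23×217 + 0.09×664 + 0.05×642 + 0.02×359 = 148.9500
Strategy Q: R₀ = 0.41×0 + 0.20×400 + 0.08×665 + 0.04×345 + 0.01×162 = 148.6200
Strategy R: R₀ = 0.42×816 + 0.20×440 + 0.10×393 + 0.03×695 + 0.01×854 = 499.4100
Highest R₀: strategy R with 499.4100.

499.41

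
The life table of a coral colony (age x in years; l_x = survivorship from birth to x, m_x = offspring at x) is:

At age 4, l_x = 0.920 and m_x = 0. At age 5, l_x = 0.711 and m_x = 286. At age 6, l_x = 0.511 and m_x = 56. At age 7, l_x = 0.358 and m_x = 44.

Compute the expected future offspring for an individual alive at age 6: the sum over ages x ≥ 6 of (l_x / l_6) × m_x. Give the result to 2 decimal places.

86.83

l_6 = 0.511. Conditional survival from age 6 to x is l_x / l_6.
  x=6: (0.511/0.511) × 56 = 56.0000
  x=7: (0.358/0.511) × 44 = 30.8258
Sum = 56.0000 + 30.8258 = 86.8258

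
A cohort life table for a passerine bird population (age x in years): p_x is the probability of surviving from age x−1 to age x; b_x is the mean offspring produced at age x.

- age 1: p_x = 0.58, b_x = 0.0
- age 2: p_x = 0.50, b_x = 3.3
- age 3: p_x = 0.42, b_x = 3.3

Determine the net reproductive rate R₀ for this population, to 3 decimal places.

1.359

Survivorship from birth: l_x = p_1·p_2·…·p_x.
  l_1 = 0.58000
  l_2 = 0.29000
  l_3 = 0.12180
R₀ = Σ l_x b_x:
  age 1: 0.58000 × 0.0 = 0.0000
  age 2: 0.29000 × 3.3 = 0.9570
  age 3: 0.12180 × 3.3 = 0.4019
R₀ = 0.0000 + 0.9570 + 0.4019 = 1.3589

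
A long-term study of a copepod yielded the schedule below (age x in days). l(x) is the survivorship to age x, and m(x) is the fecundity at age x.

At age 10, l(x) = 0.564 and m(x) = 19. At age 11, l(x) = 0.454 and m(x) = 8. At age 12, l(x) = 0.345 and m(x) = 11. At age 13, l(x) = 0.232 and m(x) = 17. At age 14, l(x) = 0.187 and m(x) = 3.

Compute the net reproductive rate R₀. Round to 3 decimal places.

22.648

R₀ = Σ l(x) m(x):
  age 10: 0.564 × 19 = 10.7160
  age 11: 0.454 × 8 = 3.6320
  age 12: 0.345 × 11 = 3.7950
  age 13: 0.232 × 17 = 3.9440
  age 14: 0.187 × 3 = 0.5610
R₀ = 10.7160 + 3.6320 + 3.7950 + 3.9440 + 0.5610 = 22.6480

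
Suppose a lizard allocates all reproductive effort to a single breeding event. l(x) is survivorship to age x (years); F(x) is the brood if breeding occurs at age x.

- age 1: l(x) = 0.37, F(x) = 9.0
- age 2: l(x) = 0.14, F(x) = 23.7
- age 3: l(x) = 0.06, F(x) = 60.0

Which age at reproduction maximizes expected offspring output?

Expected offspring if breeding at age x = l(x) × F(x):
  age 1: 0.37 × 9.0 = 3.330
  age 2: 0.14 × 23.7 = 3.318
  age 3: 0.06 × 60.0 = 3.600
Maximum at age 3 (3.600).

3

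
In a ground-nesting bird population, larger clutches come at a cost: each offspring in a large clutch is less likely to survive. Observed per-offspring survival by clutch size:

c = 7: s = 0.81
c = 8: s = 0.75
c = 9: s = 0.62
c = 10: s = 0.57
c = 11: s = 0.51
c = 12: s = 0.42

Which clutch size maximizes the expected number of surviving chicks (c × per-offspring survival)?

Expected surviving chicks = c × s(c):
  c=7: 7 × 0.81 = 5.670
  c=8: 8 × 0.75 = 6.000
  c=9: 9 × 0.62 = 5.580
  c=10: 10 × 0.57 = 5.700
  c=11: 11 × 0.51 = 5.610
  c=12: 12 × 0.42 = 5.040
Maximum at c = 8 (6.000 surviving chicks).

8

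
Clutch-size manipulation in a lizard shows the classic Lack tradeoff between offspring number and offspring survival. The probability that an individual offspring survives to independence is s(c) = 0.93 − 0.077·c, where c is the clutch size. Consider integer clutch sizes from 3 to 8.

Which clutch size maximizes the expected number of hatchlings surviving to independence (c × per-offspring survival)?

6

Expected hatchlings surviving to independence = c × s(c):
  c=3: 3 × 0.699 = 2.097
  c=4: 4 × 0.622 = 2.488
  c=5: 5 × 0.545 = 2.725
  c=6: 6 × 0.468 = 2.808
  c=7: 7 × 0.391 = 2.737
  c=8: 8 × 0.314 = 2.512
Maximum at c = 6 (2.808 hatchlings surviving to independence).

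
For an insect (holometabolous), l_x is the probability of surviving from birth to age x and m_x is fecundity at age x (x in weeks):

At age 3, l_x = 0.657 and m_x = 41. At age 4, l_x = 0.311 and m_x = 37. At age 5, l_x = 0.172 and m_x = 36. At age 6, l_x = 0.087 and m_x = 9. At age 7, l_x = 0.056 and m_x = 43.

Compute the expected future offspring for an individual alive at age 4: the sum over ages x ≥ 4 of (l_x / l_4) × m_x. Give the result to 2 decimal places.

l_4 = 0.311. Conditional survival from age 4 to x is l_x / l_4.
  x=4: (0.311/0.311) × 37 = 37.0000
  x=5: (0.172/0.311) × 36 = 19.9100
  x=6: (0.087/0.311) × 9 = 2.5177
  x=7: (0.056/0.311) × 43 = 7.7428
Sum = 37.0000 + 19.9100 + 2.5177 + 7.7428 = 67.1704

67.17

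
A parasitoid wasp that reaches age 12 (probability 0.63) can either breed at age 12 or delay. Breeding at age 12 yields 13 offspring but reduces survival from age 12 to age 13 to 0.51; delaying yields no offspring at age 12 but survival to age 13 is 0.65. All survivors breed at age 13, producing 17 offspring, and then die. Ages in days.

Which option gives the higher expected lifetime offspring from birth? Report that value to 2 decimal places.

breed at age 12: R₀ = 0.63 × (13 + 0.51 × 17) = 0.63 × 21.6700 = 13.6521
delay to age 13: R₀ = 0.63 × (0.65 × 17) = 0.63 × 11.0500 = 6.9615
Higher: breed at age 12 (13.6521).

13.65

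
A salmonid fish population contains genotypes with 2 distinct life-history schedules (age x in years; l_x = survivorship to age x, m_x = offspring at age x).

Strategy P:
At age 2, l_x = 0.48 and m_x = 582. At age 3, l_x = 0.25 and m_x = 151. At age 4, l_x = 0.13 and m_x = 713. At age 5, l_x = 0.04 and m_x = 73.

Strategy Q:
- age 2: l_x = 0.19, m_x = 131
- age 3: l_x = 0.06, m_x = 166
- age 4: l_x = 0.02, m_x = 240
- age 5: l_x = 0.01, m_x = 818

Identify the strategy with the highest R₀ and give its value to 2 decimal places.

412.72

Strategy P: R₀ = 0.48×582 + 0.25×151 + 0.13×713 + 0.04×73 = 412.7200
Strategy Q: R₀ = 0.19×131 + 0.06×166 + 0.02×240 + 0.01×818 = 47.8300
Highest R₀: strategy P with 412.7200.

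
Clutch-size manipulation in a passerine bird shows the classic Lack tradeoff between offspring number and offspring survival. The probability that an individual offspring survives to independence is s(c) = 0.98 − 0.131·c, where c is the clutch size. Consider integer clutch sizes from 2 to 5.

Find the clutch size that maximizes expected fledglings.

Expected fledglings = c × s(c):
  c=2: 2 × 0.718 = 1.436
  c=3: 3 × 0.587 = 1.761
  c=4: 4 × 0.456 = 1.824
  c=5: 5 × 0.325 = 1.625
Maximum at c = 4 (1.824 fledglings).

4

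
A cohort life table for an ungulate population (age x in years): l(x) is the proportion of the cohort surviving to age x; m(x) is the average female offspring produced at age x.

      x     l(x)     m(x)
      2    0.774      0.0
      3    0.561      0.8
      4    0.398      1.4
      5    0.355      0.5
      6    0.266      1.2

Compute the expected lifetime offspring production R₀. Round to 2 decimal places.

R₀ = Σ l(x) m(x):
  age 2: 0.774 × 0.0 = 0.0000
  age 3: 0.561 × 0.8 = 0.4488
  age 4: 0.398 × 1.4 = 0.5572
  age 5: 0.355 × 0.5 = 0.1775
  age 6: 0.266 × 1.2 = 0.3192
R₀ = 0.0000 + 0.4488 + 0.5572 + 0.1775 + 0.3192 = 1.5027

1.50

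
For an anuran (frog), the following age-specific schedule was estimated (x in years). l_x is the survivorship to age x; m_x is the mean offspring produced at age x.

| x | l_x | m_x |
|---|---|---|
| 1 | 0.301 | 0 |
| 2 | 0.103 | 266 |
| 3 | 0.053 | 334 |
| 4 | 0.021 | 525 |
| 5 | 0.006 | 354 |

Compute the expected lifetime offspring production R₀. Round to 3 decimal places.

58.249

R₀ = Σ l_x m_x:
  age 1: 0.301 × 0 = 0.0000
  age 2: 0.103 × 266 = 27.3980
  age 3: 0.053 × 334 = 17.7020
  age 4: 0.021 × 525 = 11.0250
  age 5: 0.006 × 354 = 2.1240
R₀ = 0.0000 + 27.3980 + 17.7020 + 11.0250 + 2.1240 = 58.2490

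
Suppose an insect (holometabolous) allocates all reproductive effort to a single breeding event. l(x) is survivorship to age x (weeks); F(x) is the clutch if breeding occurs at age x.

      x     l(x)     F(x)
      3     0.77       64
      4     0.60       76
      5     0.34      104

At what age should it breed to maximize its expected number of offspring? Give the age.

Expected offspring if breeding at age x = l(x) × F(x):
  age 3: 0.77 × 64 = 49.280
  age 4: 0.60 × 76 = 45.600
  age 5: 0.34 × 104 = 35.360
Maximum at age 3 (49.280).

3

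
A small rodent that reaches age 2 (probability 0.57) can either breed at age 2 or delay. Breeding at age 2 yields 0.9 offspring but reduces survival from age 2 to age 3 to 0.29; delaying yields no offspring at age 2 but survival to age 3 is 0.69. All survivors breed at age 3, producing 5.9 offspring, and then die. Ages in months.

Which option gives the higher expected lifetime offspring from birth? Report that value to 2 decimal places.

2.32

breed at age 2: R₀ = 0.57 × (0.9 + 0.29 × 5.9) = 0.57 × 2.6110 = 1.4883
delay to age 3: R₀ = 0.57 × (0.69 × 5.9) = 0.57 × 4.0710 = 2.3205
Higher: delay to age 3 (2.3205).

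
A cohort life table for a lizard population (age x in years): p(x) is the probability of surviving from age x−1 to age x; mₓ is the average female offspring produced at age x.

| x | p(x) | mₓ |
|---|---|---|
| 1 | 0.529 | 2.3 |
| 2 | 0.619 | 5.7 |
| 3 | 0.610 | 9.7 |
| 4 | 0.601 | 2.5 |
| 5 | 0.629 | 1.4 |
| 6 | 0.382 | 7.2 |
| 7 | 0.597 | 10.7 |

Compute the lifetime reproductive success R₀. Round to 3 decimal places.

5.818

Survivorship from birth: l_x = p_1·p_2·…·p_x.
  l_1 = 0.52900
  l_2 = 0.32745
  l_3 = 0.19975
  l_4 = 0.12005
  l_5 = 0.07551
  l_6 = 0.02884
  l_7 = 0.01722
R₀ = Σ l_x mₓ:
  age 1: 0.52900 × 2.3 = 1.2167
  age 2: 0.32745 × 5.7 = 1.8665
  age 3: 0.19975 × 9.7 = 1.9376
  age 4: 0.12005 × 2.5 = 0.3001
  age 5: 0.07551 × 1.4 = 0.1057
  age 6: 0.02884 × 7.2 = 0.2076
  age 7: 0.01722 × 10.7 = 0.1843
R₀ = 1.2167 + 1.8665 + 1.9376 + 0.3001 + 0.1057 + 0.2076 + 0.1843 = 5.8185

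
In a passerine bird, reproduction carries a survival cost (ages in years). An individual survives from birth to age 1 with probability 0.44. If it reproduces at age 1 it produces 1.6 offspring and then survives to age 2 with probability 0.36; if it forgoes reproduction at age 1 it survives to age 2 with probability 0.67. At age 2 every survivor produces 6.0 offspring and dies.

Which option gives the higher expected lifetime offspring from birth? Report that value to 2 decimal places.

1.77

breed at age 1: R₀ = 0.44 × (1.6 + 0.36 × 6.0) = 0.44 × 3.7600 = 1.6544
delay to age 2: R₀ = 0.44 × (0.67 × 6.0) = 0.44 × 4.0200 = 1.7688
Higher: delay to age 2 (1.7688).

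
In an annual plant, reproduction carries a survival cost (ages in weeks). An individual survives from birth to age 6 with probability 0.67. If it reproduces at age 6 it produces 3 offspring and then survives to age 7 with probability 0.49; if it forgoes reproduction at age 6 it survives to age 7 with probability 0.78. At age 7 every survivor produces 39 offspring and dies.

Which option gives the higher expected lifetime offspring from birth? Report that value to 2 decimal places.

breed at age 6: R₀ = 0.67 × (3 + 0.49 × 39) = 0.67 × 22.1100 = 14.8137
delay to age 7: R₀ = 0.67 × (0.78 × 39) = 0.67 × 30.4200 = 20.3814
Higher: delay to age 7 (20.3814).

20.38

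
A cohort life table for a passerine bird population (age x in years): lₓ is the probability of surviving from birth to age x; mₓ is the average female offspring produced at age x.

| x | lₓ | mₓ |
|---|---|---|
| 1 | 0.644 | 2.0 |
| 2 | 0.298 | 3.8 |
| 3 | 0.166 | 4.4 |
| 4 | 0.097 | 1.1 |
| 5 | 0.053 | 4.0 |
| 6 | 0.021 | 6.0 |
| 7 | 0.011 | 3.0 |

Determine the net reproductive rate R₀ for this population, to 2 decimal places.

R₀ = Σ lₓ mₓ:
  age 1: 0.644 × 2.0 = 1.2880
  age 2: 0.298 × 3.8 = 1.1324
  age 3: 0.166 × 4.4 = 0.7304
  age 4: 0.097 × 1.1 = 0.1067
  age 5: 0.053 × 4.0 = 0.2120
  age 6: 0.021 × 6.0 = 0.1260
  age 7: 0.011 × 3.0 = 0.0330
R₀ = 1.2880 + 1.1324 + 0.7304 + 0.1067 + 0.2120 + 0.1260 + 0.0330 = 3.6285

3.63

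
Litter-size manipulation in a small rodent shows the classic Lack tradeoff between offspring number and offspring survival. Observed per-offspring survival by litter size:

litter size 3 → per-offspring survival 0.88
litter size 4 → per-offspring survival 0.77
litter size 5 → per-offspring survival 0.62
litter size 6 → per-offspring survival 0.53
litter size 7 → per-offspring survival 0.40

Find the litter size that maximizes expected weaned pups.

Expected weaned pups = c × s(c):
  c=3: 3 × 0.88 = 2.640
  c=4: 4 × 0.77 = 3.080
  c=5: 5 × 0.62 = 3.100
  c=6: 6 × 0.53 = 3.180
  c=7: 7 × 0.40 = 2.800
Maximum at c = 6 (3.180 weaned pups).

6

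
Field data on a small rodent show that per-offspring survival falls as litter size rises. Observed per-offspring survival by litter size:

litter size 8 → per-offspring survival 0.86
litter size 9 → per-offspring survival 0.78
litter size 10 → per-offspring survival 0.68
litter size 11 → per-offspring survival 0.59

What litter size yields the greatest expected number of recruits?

9

Expected recruits = c × s(c):
  c=8: 8 × 0.86 = 6.880
  c=9: 9 × 0.78 = 7.020
  c=10: 10 × 0.68 = 6.800
  c=11: 11 × 0.59 = 6.490
Maximum at c = 9 (7.020 recruits).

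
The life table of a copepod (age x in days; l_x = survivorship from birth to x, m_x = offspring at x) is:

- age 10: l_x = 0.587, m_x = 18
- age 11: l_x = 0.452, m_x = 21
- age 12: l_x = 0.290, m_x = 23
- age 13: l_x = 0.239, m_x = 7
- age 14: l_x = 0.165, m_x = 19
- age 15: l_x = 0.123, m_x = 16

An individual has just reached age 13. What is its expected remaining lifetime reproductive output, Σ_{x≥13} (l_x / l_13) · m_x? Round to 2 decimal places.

l_13 = 0.239. Conditional survival from age 13 to x is l_x / l_13.
  x=13: (0.239/0.239) × 7 = 7.0000
  x=14: (0.165/0.239) × 19 = 13.1172
  x=15: (0.123/0.239) × 16 = 8.2343
Sum = 7.0000 + 13.1172 + 8.2343 = 28.3515

28.35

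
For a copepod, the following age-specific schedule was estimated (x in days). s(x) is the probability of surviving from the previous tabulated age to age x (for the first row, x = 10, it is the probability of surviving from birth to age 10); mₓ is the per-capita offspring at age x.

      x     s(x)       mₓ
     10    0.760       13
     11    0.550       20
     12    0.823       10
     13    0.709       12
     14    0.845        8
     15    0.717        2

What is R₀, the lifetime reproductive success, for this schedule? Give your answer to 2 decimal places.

26.55

Survivorship from birth: l_x = s_10·s_11·…·s_x.
  l_10 = 0.76000
  l_11 = 0.41800
  l_12 = 0.34401
  l_13 = 0.24391
  l_14 = 0.20610
  l_15 = 0.14777
R₀ = Σ l_x mₓ:
  age 10: 0.76000 × 13 = 9.8800
  age 11: 0.41800 × 20 = 8.3600
  age 12: 0.34401 × 10 = 3.4401
  age 13: 0.24391 × 12 = 2.9269
  age 14: 0.20610 × 8 = 1.6488
  age 15: 0.14777 × 2 = 0.2955
R₀ = 9.8800 + 8.3600 + 3.4401 + 2.9269 + 1.6488 + 0.2955 = 26.5514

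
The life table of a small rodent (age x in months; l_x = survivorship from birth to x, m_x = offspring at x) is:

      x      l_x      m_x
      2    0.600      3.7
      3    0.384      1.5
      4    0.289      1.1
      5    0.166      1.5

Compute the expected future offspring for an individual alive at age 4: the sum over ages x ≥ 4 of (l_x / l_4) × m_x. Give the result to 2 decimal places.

l_4 = 0.289. Conditional survival from age 4 to x is l_x / l_4.
  x=4: (0.289/0.289) × 1.1 = 1.1000
  x=5: (0.166/0.289) × 1.5 = 0.8616
Sum = 1.1000 + 0.8616 = 1.9616

1.96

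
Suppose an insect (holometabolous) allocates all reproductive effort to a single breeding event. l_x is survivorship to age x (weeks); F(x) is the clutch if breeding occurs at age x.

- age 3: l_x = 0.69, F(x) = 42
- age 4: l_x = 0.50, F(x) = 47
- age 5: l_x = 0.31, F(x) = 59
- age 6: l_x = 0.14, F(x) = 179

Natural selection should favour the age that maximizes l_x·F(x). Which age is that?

Expected offspring if breeding at age x = l_x × F(x):
  age 3: 0.69 × 42 = 28.980
  age 4: 0.50 × 47 = 23.500
  age 5: 0.31 × 59 = 18.290
  age 6: 0.14 × 179 = 25.060
Maximum at age 3 (28.980).

3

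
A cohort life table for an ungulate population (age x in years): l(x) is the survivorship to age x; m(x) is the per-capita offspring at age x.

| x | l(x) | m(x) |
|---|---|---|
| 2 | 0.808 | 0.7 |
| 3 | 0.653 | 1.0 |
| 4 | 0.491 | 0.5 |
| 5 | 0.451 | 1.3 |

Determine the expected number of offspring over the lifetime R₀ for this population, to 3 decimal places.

R₀ = Σ l(x) m(x):
  age 2: 0.808 × 0.7 = 0.5656
  age 3: 0.653 × 1.0 = 0.6530
  age 4: 0.491 × 0.5 = 0.2455
  age 5: 0.451 × 1.3 = 0.5863
R₀ = 0.5656 + 0.6530 + 0.2455 + 0.5863 = 2.0504

2.050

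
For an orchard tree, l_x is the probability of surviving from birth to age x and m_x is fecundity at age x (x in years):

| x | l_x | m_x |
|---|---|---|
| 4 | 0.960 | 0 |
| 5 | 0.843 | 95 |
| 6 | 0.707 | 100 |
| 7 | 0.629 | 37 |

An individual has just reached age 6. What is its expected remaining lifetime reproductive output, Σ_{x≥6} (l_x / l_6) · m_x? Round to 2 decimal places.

132.92

l_6 = 0.707. Conditional survival from age 6 to x is l_x / l_6.
  x=6: (0.707/0.707) × 100 = 100.0000
  x=7: (0.629/0.707) × 37 = 32.9180
Sum = 100.0000 + 32.9180 = 132.9180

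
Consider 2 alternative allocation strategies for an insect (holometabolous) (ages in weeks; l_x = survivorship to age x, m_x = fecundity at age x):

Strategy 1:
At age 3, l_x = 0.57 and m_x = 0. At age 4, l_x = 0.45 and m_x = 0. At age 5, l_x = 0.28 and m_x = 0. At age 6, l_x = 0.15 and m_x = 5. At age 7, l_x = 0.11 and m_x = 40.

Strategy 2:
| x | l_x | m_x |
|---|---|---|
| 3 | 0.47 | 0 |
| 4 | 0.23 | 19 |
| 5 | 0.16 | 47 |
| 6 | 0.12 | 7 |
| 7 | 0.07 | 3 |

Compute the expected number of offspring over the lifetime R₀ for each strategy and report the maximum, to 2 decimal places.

12.94

Strategy 1: R₀ = 0.57×0 + 0.45×0 + 0.28×0 + 0.15×5 + 0.11×40 = 5.1500
Strategy 2: R₀ = 0.47×0 + 0.23×19 + 0.16×47 + 0.12×7 + 0.07×3 = 12.9400
Highest R₀: strategy 2 with 12.9400.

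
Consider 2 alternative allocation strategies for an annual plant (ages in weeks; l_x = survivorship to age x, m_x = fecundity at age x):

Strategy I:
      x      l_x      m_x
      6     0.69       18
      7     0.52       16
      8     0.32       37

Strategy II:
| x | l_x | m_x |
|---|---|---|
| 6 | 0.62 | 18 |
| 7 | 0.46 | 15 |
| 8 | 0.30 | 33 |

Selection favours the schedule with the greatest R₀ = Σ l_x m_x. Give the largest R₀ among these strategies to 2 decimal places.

Strategy I: R₀ = 0.69×18 + 0.52×16 + 0.32×37 = 32.5800
Strategy II: R₀ = 0.62×18 + 0.46×15 + 0.30×33 = 27.9600
Highest R₀: strategy I with 32.5800.

32.58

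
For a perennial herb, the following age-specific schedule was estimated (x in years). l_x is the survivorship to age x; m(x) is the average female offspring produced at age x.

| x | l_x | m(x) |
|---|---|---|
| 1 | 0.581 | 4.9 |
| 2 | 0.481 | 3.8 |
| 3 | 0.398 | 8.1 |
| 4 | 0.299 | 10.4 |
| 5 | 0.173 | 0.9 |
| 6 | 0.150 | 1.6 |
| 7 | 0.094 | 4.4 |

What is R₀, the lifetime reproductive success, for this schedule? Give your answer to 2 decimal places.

11.82

R₀ = Σ l_x m(x):
  age 1: 0.581 × 4.9 = 2.8469
  age 2: 0.481 × 3.8 = 1.8278
  age 3: 0.398 × 8.1 = 3.2238
  age 4: 0.299 × 10.4 = 3.1096
  age 5: 0.173 × 0.9 = 0.1557
  age 6: 0.150 × 1.6 = 0.2400
  age 7: 0.094 × 4.4 = 0.4136
R₀ = 2.8469 + 1.8278 + 3.2238 + 3.1096 + 0.1557 + 0.2400 + 0.4136 = 11.8174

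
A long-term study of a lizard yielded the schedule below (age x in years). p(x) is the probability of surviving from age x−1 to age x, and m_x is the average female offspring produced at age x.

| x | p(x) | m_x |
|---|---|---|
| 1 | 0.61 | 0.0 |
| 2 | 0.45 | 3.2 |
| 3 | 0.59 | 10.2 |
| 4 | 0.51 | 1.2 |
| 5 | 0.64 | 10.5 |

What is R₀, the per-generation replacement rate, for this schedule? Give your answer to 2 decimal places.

3.18

Survivorship from birth: l_x = p_1·p_2·…·p_x.
  l_1 = 0.61000
  l_2 = 0.27450
  l_3 = 0.16196
  l_4 = 0.08260
  l_5 = 0.05286
R₀ = Σ l_x m_x:
  age 1: 0.61000 × 0.0 = 0.0000
  age 2: 0.27450 × 3.2 = 0.8784
  age 3: 0.16196 × 10.2 = 1.6520
  age 4: 0.08260 × 1.2 = 0.0991
  age 5: 0.05286 × 10.5 = 0.5550
R₀ = 0.0000 + 0.8784 + 1.6520 + 0.0991 + 0.5550 = 3.1845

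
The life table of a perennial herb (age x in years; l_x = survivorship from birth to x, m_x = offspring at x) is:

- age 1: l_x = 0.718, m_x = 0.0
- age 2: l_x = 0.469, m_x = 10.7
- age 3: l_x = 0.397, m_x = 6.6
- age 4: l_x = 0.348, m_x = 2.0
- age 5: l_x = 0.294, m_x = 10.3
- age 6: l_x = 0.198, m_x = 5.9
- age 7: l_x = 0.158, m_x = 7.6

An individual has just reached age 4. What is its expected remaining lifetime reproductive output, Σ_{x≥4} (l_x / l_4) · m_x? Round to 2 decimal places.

l_4 = 0.348. Conditional survival from age 4 to x is l_x / l_4.
  x=4: (0.348/0.348) × 2.0 = 2.0000
  x=5: (0.294/0.348) × 10.3 = 8.7017
  x=6: (0.198/0.348) × 5.9 = 3.3569
  x=7: (0.158/0.348) × 7.6 = 3.4506
Sum = 2.0000 + 8.7017 + 3.3569 + 3.4506 = 17.5092

17.51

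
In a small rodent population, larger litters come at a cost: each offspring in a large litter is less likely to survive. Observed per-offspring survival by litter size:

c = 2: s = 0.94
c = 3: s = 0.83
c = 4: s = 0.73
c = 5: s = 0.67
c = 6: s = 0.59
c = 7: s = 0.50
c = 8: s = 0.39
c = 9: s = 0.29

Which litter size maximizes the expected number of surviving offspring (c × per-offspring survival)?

6

Expected surviving offspring = c × s(c):
  c=2: 2 × 0.94 = 1.880
  c=3: 3 × 0.83 = 2.490
  c=4: 4 × 0.73 = 2.920
  c=5: 5 × 0.67 = 3.350
  c=6: 6 × 0.59 = 3.540
  c=7: 7 × 0.50 = 3.500
  c=8: 8 × 0.39 = 3.120
  c=9: 9 × 0.29 = 2.610
Maximum at c = 6 (3.540 surviving offspring).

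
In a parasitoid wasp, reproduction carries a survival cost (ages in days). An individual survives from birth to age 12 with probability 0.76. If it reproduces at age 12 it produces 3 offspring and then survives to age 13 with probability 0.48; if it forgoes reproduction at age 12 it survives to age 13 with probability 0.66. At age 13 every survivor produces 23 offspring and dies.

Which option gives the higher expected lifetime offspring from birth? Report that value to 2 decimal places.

11.54

breed at age 12: R₀ = 0.76 × (3 + 0.48 × 23) = 0.76 × 14.0400 = 10.6704
delay to age 13: R₀ = 0.76 × (0.66 × 23) = 0.76 × 15.1800 = 11.5368
Higher: delay to age 13 (11.5368).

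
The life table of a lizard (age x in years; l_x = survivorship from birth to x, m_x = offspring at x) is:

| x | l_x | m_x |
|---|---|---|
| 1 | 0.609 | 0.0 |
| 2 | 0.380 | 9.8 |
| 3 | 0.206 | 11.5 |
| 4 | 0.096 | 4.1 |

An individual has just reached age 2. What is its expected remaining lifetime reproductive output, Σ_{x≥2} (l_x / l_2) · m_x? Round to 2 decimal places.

17.07

l_2 = 0.380. Conditional survival from age 2 to x is l_x / l_2.
  x=2: (0.380/0.380) × 9.8 = 9.8000
  x=3: (0.206/0.380) × 11.5 = 6.2342
  x=4: (0.096/0.380) × 4.1 = 1.0358
Sum = 9.8000 + 6.2342 + 1.0358 = 17.0700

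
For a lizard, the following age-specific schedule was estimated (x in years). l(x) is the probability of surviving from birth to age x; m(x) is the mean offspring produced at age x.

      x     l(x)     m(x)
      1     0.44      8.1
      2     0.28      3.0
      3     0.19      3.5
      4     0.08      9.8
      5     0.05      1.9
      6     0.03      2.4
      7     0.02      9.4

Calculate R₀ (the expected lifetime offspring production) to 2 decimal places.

R₀ = Σ l(x) m(x):
  age 1: 0.44 × 8.1 = 3.5640
  age 2: 0.28 × 3.0 = 0.8400
  age 3: 0.19 × 3.5 = 0.6650
  age 4: 0.08 × 9.8 = 0.7840
  age 5: 0.05 × 1.9 = 0.0950
  age 6: 0.03 × 2.4 = 0.0720
  age 7: 0.02 × 9.4 = 0.1880
R₀ = 3.5640 + 0.8400 + 0.6650 + 0.7840 + 0.0950 + 0.0720 + 0.1880 = 6.2080

6.21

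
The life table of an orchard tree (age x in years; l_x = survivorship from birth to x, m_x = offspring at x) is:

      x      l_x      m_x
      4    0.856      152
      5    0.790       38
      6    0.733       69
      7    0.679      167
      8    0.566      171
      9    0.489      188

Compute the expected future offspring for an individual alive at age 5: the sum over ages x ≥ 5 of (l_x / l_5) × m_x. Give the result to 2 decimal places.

484.44

l_5 = 0.790. Conditional survival from age 5 to x is l_x / l_5.
  x=5: (0.790/0.790) × 38 = 38.0000
  x=6: (0.733/0.790) × 69 = 64.0215
  x=7: (0.679/0.790) × 167 = 143.5354
  x=8: (0.566/0.790) × 171 = 122.5139
  x=9: (0.489/0.790) × 188 = 116.3696
Sum = 38.0000 + 64.0215 + 143.5354 + 122.5139 + 116.3696 = 484.4405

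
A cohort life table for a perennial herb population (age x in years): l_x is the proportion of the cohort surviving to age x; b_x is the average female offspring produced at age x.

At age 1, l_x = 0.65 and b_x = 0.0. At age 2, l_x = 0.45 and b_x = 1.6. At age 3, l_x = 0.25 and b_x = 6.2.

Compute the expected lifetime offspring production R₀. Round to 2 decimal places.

R₀ = Σ l_x b_x:
  age 1: 0.65 × 0.0 = 0.0000
  age 2: 0.45 × 1.6 = 0.7200
  age 3: 0.25 × 6.2 = 1.5500
R₀ = 0.0000 + 0.7200 + 1.5500 = 2.2700

2.27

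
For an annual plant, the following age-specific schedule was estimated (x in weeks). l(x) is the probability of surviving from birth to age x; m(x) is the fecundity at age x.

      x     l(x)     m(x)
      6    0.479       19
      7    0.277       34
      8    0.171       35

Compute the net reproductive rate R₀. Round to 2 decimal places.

R₀ = Σ l(x) m(x):
  age 6: 0.479 × 19 = 9.1010
  age 7: 0.277 × 34 = 9.4180
  age 8: 0.171 × 35 = 5.9850
R₀ = 9.1010 + 9.4180 + 5.9850 = 24.5040

24.50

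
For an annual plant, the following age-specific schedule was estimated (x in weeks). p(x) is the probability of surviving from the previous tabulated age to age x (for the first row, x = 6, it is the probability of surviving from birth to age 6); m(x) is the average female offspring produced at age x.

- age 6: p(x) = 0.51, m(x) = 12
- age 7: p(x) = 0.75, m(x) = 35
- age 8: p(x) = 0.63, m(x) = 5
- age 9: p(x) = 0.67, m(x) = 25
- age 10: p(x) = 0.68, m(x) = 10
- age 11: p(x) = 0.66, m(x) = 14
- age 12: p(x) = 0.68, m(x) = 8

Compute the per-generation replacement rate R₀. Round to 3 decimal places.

Survivorship from birth: l_x = p_6·p_7·…·p_x.
  l_6 = 0.51000
  l_7 = 0.38250
  l_8 = 0.24097
  l_9 = 0.16145
  l_10 = 0.10979
  l_11 = 0.07246
  l_12 = 0.04927
R₀ = Σ l_x m(x):
  age 6: 0.51000 × 12 = 6.1200
  age 7: 0.38250 × 35 = 13.3875
  age 8: 0.24097 × 5 = 1.2048
  age 9: 0.16145 × 25 = 4.0362
  age 10: 0.10979 × 10 = 1.0979
  age 11: 0.07246 × 14 = 1.0144
  age 12: 0.04927 × 8 = 0.3942
R₀ = 6.1200 + 13.3875 + 1.2048 + 4.0362 + 1.0979 + 1.0144 + 0.3942 = 27.2551

27.255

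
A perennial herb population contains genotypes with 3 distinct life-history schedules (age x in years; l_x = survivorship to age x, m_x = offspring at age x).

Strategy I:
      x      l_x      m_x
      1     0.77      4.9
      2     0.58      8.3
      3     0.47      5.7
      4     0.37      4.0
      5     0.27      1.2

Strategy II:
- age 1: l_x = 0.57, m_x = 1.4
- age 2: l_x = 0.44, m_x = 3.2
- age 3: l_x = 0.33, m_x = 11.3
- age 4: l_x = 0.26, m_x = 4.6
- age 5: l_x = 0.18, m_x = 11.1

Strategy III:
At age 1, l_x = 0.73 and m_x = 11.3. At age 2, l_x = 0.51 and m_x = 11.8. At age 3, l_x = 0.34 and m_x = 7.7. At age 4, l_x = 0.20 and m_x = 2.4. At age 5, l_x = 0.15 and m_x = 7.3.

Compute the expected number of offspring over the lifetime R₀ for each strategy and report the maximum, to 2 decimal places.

18.46

Strategy I: R₀ = 0.77×4.9 + 0.58×8.3 + 0.47×5.7 + 0.37×4.0 + 0.27×1.2 = 13.0700
Strategy II: R₀ = 0.57×1.4 + 0.44×3.2 + 0.33×11.3 + 0.26×4.6 + 0.18×11.1 = 9.1290
Strategy III: R₀ = 0.73×11.3 + 0.51×11.8 + 0.34×7.7 + 0.20×2.4 + 0.15×7.3 = 18.4600
Highest R₀: strategy III with 18.4600.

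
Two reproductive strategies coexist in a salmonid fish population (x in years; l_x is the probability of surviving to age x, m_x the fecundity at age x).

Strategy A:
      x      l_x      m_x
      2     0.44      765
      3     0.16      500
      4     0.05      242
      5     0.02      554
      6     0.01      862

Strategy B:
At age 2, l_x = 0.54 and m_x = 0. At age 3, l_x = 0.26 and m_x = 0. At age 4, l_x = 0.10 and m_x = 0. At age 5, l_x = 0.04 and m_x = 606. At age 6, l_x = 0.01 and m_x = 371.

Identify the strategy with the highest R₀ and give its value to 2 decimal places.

448.40

Strategy A: R₀ = 0.44×765 + 0.16×500 + 0.05×242 + 0.02×554 + 0.01×862 = 448.4000
Strategy B: R₀ = 0.54×0 + 0.26×0 + 0.10×0 + 0.04×606 + 0.01×371 = 27.9500
Highest R₀: strategy A with 448.4000.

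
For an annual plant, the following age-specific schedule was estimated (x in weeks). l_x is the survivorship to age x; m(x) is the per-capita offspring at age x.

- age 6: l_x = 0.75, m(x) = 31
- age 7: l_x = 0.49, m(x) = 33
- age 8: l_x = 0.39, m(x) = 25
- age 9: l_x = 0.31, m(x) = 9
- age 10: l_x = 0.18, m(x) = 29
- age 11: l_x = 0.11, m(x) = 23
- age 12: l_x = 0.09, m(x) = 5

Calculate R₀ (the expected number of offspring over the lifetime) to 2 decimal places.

60.16

R₀ = Σ l_x m(x):
  age 6: 0.75 × 31 = 23.2500
  age 7: 0.49 × 33 = 16.1700
  age 8: 0.39 × 25 = 9.7500
  age 9: 0.31 × 9 = 2.7900
  age 10: 0.18 × 29 = 5.2200
  age 11: 0.11 × 23 = 2.5300
  age 12: 0.09 × 5 = 0.4500
R₀ = 23.2500 + 16.1700 + 9.7500 + 2.7900 + 5.2200 + 2.5300 + 0.4500 = 60.1600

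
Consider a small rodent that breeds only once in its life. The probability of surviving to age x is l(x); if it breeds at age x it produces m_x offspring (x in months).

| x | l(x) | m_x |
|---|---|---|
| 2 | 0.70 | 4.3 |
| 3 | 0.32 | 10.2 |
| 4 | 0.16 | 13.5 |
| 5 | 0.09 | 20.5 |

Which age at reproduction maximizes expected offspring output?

3

Expected offspring if breeding at age x = l(x) × m_x:
  age 2: 0.70 × 4.3 = 3.010
  age 3: 0.32 × 10.2 = 3.264
  age 4: 0.16 × 13.5 = 2.160
  age 5: 0.09 × 20.5 = 1.845
Maximum at age 3 (3.264).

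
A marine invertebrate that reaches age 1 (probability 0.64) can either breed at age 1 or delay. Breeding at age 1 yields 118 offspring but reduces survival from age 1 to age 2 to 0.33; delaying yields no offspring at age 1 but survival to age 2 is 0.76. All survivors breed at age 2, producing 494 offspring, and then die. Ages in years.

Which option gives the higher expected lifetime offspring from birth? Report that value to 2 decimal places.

breed at age 1: R₀ = 0.64 × (118 + 0.33 × 494) = 0.64 × 281.0200 = 179.8528
delay to age 2: R₀ = 0.64 × (0.76 × 494) = 0.64 × 375.4400 = 240.2816
Higher: delay to age 2 (240.2816).

240.28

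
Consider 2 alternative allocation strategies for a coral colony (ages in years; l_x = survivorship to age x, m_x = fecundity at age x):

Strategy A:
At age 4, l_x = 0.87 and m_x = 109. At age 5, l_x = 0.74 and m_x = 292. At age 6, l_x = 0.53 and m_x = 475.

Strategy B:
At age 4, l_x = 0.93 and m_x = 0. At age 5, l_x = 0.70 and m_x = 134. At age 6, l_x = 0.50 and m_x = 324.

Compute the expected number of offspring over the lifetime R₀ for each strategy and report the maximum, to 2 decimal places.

562.66

Strategy A: R₀ = 0.87×109 + 0.74×292 + 0.53×475 = 562.6600
Strategy B: R₀ = 0.93×0 + 0.70×134 + 0.50×324 = 255.8000
Highest R₀: strategy A with 562.6600.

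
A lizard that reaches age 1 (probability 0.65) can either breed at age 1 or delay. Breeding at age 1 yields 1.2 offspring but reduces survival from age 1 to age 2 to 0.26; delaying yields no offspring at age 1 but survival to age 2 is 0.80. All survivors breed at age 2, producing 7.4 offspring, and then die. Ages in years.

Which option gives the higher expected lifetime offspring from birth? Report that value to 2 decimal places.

breed at age 1: R₀ = 0.65 × (1.2 + 0.26 × 7.4) = 0.65 × 3.1240 = 2.0306
delay to age 2: R₀ = 0.65 × (0.80 × 7.4) = 0.65 × 5.9200 = 3.8480
Higher: delay to age 2 (3.8480).

3.85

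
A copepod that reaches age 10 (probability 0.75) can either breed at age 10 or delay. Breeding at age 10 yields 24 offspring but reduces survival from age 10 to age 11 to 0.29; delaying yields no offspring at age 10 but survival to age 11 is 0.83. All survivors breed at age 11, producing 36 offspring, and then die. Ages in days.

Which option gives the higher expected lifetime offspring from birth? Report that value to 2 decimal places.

breed at age 10: R₀ = 0.75 × (24 + 0.29 × 36) = 0.75 × 34.4400 = 25.8300
delay to age 11: R₀ = 0.75 × (0.83 × 36) = 0.75 × 29.8800 = 22.4100
Higher: breed at age 10 (25.8300).

25.83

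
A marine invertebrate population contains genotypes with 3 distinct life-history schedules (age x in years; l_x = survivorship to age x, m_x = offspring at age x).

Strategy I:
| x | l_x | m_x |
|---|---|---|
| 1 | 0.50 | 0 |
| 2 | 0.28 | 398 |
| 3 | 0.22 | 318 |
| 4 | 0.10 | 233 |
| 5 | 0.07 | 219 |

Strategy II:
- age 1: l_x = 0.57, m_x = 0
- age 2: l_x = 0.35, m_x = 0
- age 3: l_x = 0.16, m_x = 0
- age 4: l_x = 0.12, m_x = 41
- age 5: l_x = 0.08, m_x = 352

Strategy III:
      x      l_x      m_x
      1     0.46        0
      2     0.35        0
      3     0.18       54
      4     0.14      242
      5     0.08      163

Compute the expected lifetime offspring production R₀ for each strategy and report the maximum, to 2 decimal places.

220.03

Strategy I: R₀ = 0.50×0 + 0.28×398 + 0.22×318 + 0.10×233 + 0.07×219 = 220.0300
Strategy II: R₀ = 0.57×0 + 0.35×0 + 0.16×0 + 0.12×41 + 0.08×352 = 33.0800
Strategy III: R₀ = 0.46×0 + 0.35×0 + 0.18×54 + 0.14×242 + 0.08×163 = 56.6400
Highest R₀: strategy I with 220.0300.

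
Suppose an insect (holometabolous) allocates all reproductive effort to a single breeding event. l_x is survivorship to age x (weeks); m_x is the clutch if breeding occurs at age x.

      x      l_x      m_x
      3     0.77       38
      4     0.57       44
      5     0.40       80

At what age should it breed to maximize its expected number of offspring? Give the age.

Expected offspring if breeding at age x = l_x × m_x:
  age 3: 0.77 × 38 = 29.260
  age 4: 0.57 × 44 = 25.080
  age 5: 0.40 × 80 = 32.000
Maximum at age 5 (32.000).

5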